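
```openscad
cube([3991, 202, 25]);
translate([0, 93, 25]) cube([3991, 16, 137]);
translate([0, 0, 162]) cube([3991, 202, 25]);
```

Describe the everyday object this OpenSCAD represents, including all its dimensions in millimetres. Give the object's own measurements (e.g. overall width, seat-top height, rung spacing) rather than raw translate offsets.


An I-beam lying along x, 3991 mm long. Overall section height 187 mm. Two flanges 202 mm wide (y) and 25 mm thick, one on the floor and one at the top; a web 16 mm thick runs between them, centred on the flange width.


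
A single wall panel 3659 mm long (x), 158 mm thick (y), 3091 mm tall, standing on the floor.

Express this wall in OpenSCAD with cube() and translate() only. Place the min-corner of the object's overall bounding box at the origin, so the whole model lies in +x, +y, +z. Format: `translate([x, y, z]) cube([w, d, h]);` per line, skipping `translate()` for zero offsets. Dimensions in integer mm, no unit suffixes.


cube([3659, 158, 3091]);


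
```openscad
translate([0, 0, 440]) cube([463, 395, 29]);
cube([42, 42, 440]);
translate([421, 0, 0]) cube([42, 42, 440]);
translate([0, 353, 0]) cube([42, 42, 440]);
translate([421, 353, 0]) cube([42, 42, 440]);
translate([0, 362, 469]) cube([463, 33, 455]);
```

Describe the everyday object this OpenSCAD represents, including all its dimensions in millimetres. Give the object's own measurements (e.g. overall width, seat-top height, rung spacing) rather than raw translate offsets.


A chair. The seat is a 463×395×29 mm slab with its top at z = 469 mm, on four 42×42 mm corner legs (flush with the seat edges, standing on z = 0). A flat backrest 33 mm thick, 455 mm tall, spans the full seat width and rises from the seat top along its +y edge, rear face flush with the rear of the seat.


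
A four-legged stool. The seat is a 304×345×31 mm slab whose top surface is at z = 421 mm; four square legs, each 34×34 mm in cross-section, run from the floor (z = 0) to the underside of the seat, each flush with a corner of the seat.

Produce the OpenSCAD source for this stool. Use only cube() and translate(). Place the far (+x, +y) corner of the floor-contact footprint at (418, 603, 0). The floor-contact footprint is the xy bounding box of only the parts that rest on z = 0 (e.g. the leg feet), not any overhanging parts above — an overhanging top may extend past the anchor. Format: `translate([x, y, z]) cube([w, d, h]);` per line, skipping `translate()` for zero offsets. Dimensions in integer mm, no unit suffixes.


translate([114, 258, 390]) cube([304, 345, 31]);
translate([114, 258, 0]) cube([34, 34, 390]);
translate([384, 258, 0]) cube([34, 34, 390]);
translate([114, 569, 0]) cube([34, 34, 390]);
translate([384, 569, 0]) cube([34, 34, 390]);


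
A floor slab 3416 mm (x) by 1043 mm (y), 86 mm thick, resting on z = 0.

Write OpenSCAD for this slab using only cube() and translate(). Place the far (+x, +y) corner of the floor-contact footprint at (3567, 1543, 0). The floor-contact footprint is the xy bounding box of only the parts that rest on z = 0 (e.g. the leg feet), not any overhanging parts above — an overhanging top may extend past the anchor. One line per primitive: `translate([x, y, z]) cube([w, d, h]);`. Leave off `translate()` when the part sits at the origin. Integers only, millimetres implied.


translate([151, 500, 0]) cube([3416, 1043, 86]);


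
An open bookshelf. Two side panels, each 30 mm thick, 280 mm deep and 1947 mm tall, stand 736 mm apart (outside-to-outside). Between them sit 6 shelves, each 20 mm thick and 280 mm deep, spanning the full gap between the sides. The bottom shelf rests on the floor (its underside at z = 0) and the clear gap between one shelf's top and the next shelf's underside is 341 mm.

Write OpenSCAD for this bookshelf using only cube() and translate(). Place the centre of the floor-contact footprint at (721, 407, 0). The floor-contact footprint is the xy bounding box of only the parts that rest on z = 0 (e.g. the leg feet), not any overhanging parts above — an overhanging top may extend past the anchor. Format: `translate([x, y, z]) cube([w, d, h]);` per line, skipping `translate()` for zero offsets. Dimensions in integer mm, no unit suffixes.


translate([353, 267, 0]) cube([30, 280, 1947]);
translate([1059, 267, 0]) cube([30, 280, 1947]);
translate([383, 267, 0]) cube([676, 280, 20]);
translate([383, 267, 361]) cube([676, 280, 20]);
translate([383, 267, 722]) cube([676, 280, 20]);
translate([383, 267, 1083]) cube([676, 280, 20]);
translate([383, 267, 1444]) cube([676, 280, 20]);
translate([383, 267, 1805]) cube([676, 280, 20]);


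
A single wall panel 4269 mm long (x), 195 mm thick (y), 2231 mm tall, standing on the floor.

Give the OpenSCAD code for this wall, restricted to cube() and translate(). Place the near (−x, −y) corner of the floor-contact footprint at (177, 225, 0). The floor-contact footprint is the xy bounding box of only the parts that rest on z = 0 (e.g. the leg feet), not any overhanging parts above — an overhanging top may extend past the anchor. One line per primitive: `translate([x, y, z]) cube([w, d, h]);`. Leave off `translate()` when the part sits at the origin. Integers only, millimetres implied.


translate([177, 225, 0]) cube([4269, 195, 2231]);


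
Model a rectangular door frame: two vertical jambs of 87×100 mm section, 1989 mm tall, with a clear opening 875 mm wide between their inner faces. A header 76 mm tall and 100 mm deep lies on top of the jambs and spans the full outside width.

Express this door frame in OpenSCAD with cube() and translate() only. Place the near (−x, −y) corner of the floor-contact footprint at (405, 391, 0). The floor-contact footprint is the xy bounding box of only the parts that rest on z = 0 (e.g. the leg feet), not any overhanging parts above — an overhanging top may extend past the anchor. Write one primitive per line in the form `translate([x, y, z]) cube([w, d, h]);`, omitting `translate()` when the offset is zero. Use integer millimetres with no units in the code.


translate([405, 391, 0]) cube([87, 100, 1989]);
translate([1367, 391, 0]) cube([87, 100, 1989]);
translate([405, 391, 1989]) cube([1049, 100, 76]);


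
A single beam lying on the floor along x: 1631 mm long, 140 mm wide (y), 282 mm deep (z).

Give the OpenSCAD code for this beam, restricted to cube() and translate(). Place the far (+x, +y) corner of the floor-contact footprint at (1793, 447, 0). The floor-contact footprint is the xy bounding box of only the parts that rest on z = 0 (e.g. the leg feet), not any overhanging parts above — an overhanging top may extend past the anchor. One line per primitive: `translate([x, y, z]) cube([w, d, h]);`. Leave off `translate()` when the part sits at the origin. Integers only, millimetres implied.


translate([162, 307, 0]) cube([1631, 140, 282]);


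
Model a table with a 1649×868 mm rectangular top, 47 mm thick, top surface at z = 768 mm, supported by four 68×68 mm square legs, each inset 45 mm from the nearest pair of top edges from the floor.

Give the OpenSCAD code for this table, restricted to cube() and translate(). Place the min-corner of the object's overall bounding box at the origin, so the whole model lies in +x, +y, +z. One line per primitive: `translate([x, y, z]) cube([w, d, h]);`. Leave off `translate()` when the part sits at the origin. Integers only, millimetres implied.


translate([0, 0, 721]) cube([1649, 868, 47]);
translate([45, 45, 0]) cube([68, 68, 721]);
translate([1536, 45, 0]) cube([68, 68, 721]);
translate([45, 755, 0]) cube([68, 68, 721]);
translate([1536, 755, 0]) cube([68, 68, 721]);


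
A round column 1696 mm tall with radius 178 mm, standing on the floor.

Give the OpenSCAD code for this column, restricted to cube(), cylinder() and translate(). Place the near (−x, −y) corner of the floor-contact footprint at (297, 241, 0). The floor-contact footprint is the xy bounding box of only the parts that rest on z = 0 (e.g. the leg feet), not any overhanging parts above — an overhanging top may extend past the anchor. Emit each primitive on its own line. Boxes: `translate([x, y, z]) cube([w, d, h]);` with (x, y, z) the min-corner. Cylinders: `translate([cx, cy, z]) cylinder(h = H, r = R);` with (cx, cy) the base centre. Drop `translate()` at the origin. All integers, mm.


translate([475, 419, 0]) cylinder(h = 1696, r = 178);


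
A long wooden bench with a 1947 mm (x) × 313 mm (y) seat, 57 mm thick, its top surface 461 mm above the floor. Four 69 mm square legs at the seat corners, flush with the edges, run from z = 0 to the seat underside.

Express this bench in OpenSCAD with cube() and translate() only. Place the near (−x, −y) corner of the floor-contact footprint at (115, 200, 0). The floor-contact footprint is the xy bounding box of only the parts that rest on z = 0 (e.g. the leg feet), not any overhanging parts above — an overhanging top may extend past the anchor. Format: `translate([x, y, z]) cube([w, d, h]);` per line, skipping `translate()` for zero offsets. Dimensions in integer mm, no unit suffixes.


// leg_h = 461 − 57 = 404
translate([115, 200, 404]) cube([1947, 313, 57]);
translate([115, 200, 0]) cube([69, 69, 404]);
translate([115, 444, 0]) cube([69, 69, 404]);
translate([1993, 200, 0]) cube([69, 69, 404]);
translate([1993, 444, 0]) cube([69, 69, 404]);


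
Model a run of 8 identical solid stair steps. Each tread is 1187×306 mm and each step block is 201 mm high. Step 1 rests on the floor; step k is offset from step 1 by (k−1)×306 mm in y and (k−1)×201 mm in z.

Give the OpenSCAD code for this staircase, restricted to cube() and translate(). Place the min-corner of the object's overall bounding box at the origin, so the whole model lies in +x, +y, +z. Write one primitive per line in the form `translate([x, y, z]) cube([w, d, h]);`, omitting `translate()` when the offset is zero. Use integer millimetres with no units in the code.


cube([1187, 306, 201]);
translate([0, 306, 201]) cube([1187, 306, 201]);
translate([0, 612, 402]) cube([1187, 306, 201]);
translate([0, 918, 603]) cube([1187, 306, 201]);
translate([0, 1224, 804]) cube([1187, 306, 201]);
translate([0, 1530, 1005]) cube([1187, 306, 201]);
translate([0, 1836, 1206]) cube([1187, 306, 201]);
translate([0, 2142, 1407]) cube([1187, 306, 201]);


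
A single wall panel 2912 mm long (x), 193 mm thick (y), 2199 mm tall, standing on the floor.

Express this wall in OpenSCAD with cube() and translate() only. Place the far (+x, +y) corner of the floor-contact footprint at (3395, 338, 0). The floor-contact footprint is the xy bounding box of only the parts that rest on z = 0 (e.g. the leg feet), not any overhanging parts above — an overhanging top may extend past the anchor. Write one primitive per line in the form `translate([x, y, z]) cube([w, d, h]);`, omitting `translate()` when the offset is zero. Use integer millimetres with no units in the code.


translate([483, 145, 0]) cube([2912, 193, 2199]);


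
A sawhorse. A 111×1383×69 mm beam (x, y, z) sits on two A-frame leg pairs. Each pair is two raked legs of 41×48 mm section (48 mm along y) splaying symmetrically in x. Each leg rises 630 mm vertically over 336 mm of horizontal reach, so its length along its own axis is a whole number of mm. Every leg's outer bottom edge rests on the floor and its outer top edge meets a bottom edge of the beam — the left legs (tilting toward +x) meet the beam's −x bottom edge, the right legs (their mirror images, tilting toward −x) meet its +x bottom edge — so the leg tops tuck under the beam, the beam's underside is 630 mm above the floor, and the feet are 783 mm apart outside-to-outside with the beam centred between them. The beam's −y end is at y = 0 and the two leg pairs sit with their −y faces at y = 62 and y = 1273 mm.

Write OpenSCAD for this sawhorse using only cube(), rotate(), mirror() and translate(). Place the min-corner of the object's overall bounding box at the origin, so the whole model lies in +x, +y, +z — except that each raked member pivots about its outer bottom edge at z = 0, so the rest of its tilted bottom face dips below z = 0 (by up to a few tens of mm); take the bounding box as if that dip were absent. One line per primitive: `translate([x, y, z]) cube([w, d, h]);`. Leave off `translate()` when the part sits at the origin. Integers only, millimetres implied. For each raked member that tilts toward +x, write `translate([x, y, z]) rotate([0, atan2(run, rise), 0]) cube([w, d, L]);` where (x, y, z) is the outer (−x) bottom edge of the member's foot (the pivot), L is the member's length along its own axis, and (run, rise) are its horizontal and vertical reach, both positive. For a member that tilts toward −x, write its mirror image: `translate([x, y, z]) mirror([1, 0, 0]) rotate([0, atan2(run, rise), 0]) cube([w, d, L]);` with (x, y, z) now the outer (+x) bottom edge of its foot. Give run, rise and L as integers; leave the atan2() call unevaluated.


// leg length = √(336² + 630²) = 714
// right-leg outer foot x = 2·336 + 111 = 783
// beam min-corner = (336, 0, 630)
translate([336, 0, 630]) cube([111, 1383, 69]);
translate([0, 62, 0]) rotate([0, atan2(336, 630), 0]) cube([41, 48, 714]);
translate([783, 62, 0]) mirror([1, 0, 0]) rotate([0, atan2(336, 630), 0]) cube([41, 48, 714]);
translate([0, 1273, 0]) rotate([0, atan2(336, 630), 0]) cube([41, 48, 714]);
translate([783, 1273, 0]) mirror([1, 0, 0]) rotate([0, atan2(336, 630), 0]) cube([41, 48, 714]);


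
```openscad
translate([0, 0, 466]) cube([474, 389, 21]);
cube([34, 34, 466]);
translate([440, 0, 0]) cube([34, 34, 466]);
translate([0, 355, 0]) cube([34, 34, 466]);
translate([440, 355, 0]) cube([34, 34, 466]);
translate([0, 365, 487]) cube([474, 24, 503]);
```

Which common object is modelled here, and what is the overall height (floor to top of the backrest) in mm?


A chair. The overall height is 990 mm.

A slab on four corner posts with a tall panel at the back — a chair. The seat slab sits at z = 466 with thickness 21, and the 503 mm backrest starts at the seat top, so the overall height is 466 + 21 + 503 = 990 mm.


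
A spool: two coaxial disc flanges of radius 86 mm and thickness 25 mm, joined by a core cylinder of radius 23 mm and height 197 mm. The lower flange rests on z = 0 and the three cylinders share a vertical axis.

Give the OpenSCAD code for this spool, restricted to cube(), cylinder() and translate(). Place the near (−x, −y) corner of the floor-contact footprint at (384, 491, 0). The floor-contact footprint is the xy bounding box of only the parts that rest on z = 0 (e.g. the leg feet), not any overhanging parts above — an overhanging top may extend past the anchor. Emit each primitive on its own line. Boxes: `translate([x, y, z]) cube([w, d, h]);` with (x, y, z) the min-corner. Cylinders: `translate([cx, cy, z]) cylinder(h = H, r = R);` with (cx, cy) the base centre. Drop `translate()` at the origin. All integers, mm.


translate([470, 577, 0]) cylinder(h = 25, r = 86);
translate([470, 577, 25]) cylinder(h = 197, r = 23);
translate([470, 577, 222]) cylinder(h = 25, r = 86);


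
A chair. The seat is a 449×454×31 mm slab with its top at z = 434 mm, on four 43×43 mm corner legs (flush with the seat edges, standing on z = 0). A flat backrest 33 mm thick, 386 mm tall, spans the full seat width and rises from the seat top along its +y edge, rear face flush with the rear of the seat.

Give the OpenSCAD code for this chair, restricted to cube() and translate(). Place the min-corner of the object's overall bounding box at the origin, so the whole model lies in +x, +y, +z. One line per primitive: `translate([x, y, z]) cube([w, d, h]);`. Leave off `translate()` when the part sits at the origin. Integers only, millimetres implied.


translate([0, 0, 403]) cube([449, 454, 31]);
cube([43, 43, 403]);
translate([406, 0, 0]) cube([43, 43, 403]);
translate([0, 411, 0]) cube([43, 43, 403]);
translate([406, 411, 0]) cube([43, 43, 403]);
translate([0, 421, 434]) cube([449, 33, 386]);


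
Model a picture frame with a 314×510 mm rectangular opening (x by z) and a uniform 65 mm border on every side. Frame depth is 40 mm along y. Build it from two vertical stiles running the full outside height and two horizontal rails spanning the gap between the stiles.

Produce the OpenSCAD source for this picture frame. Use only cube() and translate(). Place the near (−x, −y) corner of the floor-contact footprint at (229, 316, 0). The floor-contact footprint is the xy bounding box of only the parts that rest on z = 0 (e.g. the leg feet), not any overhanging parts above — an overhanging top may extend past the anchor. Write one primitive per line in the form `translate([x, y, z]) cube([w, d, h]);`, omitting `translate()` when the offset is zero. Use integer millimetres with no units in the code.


translate([229, 316, 0]) cube([65, 40, 640]);
translate([608, 316, 0]) cube([65, 40, 640]);
translate([294, 316, 0]) cube([314, 40, 65]);
translate([294, 316, 575]) cube([314, 40, 65]);


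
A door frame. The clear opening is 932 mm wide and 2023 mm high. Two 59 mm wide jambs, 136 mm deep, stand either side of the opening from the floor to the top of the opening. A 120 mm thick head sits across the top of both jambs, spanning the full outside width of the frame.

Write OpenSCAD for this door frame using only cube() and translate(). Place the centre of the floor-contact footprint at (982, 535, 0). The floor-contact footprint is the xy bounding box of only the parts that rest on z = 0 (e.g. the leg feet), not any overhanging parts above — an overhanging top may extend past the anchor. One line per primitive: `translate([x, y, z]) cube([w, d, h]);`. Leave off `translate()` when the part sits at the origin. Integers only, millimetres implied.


translate([457, 467, 0]) cube([59, 136, 2023]);
translate([1448, 467, 0]) cube([59, 136, 2023]);
translate([457, 467, 2023]) cube([1050, 136, 120]);


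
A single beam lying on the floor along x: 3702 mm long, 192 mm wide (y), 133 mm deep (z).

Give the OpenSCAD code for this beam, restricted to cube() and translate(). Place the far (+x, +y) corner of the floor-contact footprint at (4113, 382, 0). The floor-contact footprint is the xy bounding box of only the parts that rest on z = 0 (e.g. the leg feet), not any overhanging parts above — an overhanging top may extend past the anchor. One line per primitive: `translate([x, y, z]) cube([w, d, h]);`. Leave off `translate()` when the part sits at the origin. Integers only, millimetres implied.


translate([411, 190, 0]) cube([3702, 192, 133]);


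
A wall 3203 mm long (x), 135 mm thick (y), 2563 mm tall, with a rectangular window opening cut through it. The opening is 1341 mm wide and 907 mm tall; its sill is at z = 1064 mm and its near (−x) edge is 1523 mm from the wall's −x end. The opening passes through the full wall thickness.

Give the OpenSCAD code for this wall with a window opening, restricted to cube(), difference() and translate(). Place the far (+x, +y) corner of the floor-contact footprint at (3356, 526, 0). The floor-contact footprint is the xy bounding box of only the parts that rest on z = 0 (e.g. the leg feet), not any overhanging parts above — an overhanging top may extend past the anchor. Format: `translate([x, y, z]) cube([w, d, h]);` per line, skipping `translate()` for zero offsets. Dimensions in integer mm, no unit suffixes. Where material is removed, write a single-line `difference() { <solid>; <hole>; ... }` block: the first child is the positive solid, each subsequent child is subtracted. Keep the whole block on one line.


difference() { translate([153, 391, 0]) cube([3203, 135, 2563]); translate([1676, 391, 1064]) cube([1341, 135, 907]); }


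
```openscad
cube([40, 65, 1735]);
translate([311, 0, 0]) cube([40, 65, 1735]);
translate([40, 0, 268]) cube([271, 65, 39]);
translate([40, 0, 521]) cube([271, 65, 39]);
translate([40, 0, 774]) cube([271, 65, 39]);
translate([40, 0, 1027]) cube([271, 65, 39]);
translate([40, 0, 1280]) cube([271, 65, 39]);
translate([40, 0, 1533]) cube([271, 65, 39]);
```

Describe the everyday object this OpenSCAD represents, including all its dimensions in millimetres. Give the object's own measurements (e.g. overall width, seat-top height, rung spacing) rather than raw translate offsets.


A straight ladder. Two 40×65 mm vertical rails, 1735 mm tall, stand 351 mm apart (outside-to-outside) with their front faces coplanar on the −y side. 6 rungs, each 65 mm deep and 39 mm tall, span between the inner faces of the rails, front faces flush with the rails. The lowest rung's underside is at z = 268 mm and rungs are spaced 253 mm apart (underside to underside).


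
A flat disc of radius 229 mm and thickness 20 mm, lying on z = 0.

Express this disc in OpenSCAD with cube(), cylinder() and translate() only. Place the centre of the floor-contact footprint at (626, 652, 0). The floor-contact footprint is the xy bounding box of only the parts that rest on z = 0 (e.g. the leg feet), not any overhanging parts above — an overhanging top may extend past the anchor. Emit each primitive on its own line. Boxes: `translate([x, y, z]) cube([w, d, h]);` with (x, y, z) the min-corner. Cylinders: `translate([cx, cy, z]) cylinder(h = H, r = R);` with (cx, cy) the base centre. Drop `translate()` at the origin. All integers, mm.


translate([626, 652, 0]) cylinder(h = 20, r = 229);


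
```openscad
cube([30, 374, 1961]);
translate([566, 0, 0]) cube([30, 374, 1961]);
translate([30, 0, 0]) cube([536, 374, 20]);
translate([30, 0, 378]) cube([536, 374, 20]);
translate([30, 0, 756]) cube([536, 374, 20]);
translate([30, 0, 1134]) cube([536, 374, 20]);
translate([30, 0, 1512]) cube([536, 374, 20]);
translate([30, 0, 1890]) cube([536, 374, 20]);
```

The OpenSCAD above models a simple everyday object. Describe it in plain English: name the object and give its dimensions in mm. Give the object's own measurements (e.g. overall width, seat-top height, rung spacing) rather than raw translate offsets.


An open bookshelf. Two side panels, each 30 mm thick, 374 mm deep and 1961 mm tall, stand 596 mm apart (outside-to-outside). Between them sit 6 shelves, each 20 mm thick and 374 mm deep, spanning the full gap between the sides. The bottom shelf rests on the floor (its underside at z = 0) and the clear gap between one shelf's top and the next shelf's underside is 358 mm.


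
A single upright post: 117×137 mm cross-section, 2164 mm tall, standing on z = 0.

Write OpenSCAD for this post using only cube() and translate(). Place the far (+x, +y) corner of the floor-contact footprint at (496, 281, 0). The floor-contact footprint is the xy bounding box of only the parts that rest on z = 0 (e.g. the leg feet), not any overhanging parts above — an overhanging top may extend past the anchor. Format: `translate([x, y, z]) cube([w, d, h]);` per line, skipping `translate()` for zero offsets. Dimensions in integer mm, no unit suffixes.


translate([379, 144, 0]) cube([117, 137, 2164]);


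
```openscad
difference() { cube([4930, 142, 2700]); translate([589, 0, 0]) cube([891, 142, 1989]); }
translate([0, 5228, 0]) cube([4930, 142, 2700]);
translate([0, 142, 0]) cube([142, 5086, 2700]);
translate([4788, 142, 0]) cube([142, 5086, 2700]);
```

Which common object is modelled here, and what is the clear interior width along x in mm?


A single room. The interior width is 4646 mm.

Four walls enclosing a rectangle with a door in the front wall — a room. Outside width 4930 minus two 142 mm walls gives 4646 mm.


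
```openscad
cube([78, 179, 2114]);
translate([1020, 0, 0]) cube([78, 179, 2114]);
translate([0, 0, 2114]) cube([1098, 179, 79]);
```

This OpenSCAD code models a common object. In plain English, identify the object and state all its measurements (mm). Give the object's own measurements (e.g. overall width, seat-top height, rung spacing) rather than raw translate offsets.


A door frame. The clear opening is 942 mm wide and 2114 mm high. Two 78 mm wide jambs, 179 mm deep, stand either side of the opening from the floor to the top of the opening. A 79 mm thick head sits across the top of both jambs, spanning the full outside width of the frame.


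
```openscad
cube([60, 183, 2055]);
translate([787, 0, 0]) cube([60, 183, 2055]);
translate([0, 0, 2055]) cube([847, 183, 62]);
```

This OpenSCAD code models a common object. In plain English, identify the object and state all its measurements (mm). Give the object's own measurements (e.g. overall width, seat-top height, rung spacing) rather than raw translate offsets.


A door frame. The clear opening is 727 mm wide and 2055 mm high. Two 60 mm wide jambs, 183 mm deep, stand either side of the opening from the floor to the top of the opening. A 62 mm thick head sits across the top of both jambs, spanning the full outside width of the frame.


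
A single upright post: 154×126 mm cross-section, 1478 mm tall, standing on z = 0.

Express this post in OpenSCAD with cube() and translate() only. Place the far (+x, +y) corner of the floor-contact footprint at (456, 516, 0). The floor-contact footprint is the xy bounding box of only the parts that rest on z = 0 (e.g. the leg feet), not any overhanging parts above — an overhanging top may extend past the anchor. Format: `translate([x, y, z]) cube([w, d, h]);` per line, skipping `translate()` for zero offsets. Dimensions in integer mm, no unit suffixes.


translate([302, 390, 0]) cube([154, 126, 1478]);


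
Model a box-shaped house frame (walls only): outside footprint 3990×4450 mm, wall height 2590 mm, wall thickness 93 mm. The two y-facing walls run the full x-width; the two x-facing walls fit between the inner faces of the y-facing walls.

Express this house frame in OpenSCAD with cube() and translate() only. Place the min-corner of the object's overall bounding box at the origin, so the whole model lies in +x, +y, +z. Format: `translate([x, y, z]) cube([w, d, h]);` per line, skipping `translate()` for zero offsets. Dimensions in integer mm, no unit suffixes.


cube([3990, 93, 2590]);
translate([0, 4357, 0]) cube([3990, 93, 2590]);
translate([0, 93, 0]) cube([93, 4264, 2590]);
translate([3897, 93, 0]) cube([93, 4264, 2590]);


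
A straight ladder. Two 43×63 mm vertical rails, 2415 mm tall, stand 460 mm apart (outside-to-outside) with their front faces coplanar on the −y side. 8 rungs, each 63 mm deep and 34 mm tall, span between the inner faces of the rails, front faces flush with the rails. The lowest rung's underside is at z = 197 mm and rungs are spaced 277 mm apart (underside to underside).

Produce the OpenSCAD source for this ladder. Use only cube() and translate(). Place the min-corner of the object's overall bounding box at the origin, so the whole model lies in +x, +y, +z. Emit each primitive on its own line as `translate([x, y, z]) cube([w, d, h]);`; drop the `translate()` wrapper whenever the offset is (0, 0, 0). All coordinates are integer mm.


cube([43, 63, 2415]);
translate([417, 0, 0]) cube([43, 63, 2415]);
translate([43, 0, 197]) cube([374, 63, 34]);
translate([43, 0, 474]) cube([374, 63, 34]);
translate([43, 0, 751]) cube([374, 63, 34]);
translate([43, 0, 1028]) cube([374, 63, 34]);
translate([43, 0, 1305]) cube([374, 63, 34]);
translate([43, 0, 1582]) cube([374, 63, 34]);
translate([43, 0, 1859]) cube([374, 63, 34]);
translate([43, 0, 2136]) cube([374, 63, 34]);


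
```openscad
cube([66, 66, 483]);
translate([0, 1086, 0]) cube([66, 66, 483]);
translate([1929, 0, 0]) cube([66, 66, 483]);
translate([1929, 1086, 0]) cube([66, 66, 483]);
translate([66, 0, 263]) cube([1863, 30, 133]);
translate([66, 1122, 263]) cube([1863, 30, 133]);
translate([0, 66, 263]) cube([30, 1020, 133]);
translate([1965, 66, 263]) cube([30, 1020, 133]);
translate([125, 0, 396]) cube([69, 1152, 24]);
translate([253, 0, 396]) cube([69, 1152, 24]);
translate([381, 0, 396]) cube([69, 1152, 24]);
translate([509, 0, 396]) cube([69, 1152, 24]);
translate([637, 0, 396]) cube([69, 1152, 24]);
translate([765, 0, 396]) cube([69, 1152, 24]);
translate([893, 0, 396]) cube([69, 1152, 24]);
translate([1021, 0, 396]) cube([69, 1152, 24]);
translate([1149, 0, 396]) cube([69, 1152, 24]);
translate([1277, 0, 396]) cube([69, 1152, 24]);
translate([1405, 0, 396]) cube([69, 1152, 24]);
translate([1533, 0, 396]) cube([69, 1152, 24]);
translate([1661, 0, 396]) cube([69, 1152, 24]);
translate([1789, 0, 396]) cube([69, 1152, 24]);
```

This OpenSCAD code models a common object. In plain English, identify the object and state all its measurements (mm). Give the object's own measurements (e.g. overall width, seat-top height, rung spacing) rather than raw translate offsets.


A bed frame 1995 mm long (x) by 1152 mm wide (y). Four 66×66 mm corner posts, 483 mm tall, at the corners of the footprint. Four rails of 30 mm thickness and 133 mm height run between adjacent posts with their undersides at z = 263 mm, their outer faces flush with the outside of the frame (the two x-running rails run between the posts' inner faces; the two y-running rails run between the posts' inner faces). 14 slats, each 69 mm wide (x) and 24 mm thick, lie across the top of the two x-running rails, running the full 1152 mm width of the frame in y; along x they sit between the end posts with a 59 mm gap after the −x posts and between neighbouring slats, leaving 71 mm before the +x posts.


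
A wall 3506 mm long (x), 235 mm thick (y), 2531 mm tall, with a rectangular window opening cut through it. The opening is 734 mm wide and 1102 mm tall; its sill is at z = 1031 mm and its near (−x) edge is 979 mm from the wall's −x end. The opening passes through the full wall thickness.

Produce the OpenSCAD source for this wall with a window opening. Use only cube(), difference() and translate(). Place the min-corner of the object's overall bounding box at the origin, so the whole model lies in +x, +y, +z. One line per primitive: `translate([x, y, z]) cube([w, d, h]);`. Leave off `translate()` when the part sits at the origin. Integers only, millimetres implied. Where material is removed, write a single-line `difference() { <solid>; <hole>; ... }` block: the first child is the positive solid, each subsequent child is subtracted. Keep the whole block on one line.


difference() { cube([3506, 235, 2531]); translate([979, 0, 1031]) cube([734, 235, 1102]); }


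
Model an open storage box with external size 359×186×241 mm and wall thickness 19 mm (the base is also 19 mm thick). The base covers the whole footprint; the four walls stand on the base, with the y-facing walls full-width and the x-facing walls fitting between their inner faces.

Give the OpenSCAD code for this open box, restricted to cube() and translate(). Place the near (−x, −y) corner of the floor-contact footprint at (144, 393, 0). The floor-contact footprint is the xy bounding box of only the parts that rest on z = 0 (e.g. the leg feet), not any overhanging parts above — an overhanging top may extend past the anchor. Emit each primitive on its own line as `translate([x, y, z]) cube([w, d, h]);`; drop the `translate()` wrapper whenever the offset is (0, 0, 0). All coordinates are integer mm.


translate([144, 393, 0]) cube([359, 186, 19]);
translate([144, 393, 19]) cube([359, 19, 222]);
translate([144, 560, 19]) cube([359, 19, 222]);
translate([144, 412, 19]) cube([19, 148, 222]);
translate([484, 412, 19]) cube([19, 148, 222]);


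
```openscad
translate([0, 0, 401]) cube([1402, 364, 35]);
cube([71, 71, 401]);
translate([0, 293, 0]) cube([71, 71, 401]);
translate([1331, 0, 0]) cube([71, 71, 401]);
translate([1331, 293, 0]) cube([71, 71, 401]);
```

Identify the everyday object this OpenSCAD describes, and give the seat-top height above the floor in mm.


A bench. The seat-top height is 436 mm.

A long slab on four corner posts — a bench. The slab sits at z = 401 with thickness 35, so the top is 401 + 35 = 436 mm.


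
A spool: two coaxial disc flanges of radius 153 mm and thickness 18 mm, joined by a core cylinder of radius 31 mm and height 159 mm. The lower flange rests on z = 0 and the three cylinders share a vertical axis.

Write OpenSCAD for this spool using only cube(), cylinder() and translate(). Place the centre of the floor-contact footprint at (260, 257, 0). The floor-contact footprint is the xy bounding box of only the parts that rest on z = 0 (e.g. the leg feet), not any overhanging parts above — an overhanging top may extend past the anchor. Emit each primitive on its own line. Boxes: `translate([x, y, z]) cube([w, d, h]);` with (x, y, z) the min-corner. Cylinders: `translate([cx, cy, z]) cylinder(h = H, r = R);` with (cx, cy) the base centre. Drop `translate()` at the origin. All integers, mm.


translate([260, 257, 0]) cylinder(h = 18, r = 153);
translate([260, 257, 18]) cylinder(h = 159, r = 31);
translate([260, 257, 177]) cylinder(h = 18, r = 153);


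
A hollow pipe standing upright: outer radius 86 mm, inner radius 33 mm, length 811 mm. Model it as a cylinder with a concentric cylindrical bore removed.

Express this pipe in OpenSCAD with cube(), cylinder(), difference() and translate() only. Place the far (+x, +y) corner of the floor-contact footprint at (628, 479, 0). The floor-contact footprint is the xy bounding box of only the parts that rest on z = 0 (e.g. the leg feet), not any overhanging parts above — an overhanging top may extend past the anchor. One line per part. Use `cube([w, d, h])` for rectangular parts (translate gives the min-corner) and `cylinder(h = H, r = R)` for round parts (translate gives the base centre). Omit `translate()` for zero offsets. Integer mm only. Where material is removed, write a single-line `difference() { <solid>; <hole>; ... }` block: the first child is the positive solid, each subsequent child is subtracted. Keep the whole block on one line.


difference() { translate([542, 393, 0]) cylinder(h = 811, r = 86); translate([542, 393, 0]) cylinder(h = 811, r = 33); }


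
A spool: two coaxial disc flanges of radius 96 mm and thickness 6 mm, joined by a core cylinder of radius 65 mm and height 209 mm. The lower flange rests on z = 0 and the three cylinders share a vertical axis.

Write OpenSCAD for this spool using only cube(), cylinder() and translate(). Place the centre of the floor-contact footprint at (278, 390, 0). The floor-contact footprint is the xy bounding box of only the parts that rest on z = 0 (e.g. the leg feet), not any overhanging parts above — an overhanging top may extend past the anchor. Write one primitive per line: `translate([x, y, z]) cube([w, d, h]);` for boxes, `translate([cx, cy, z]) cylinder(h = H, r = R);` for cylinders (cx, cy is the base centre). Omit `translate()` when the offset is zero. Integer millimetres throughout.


translate([278, 390, 0]) cylinder(h = 6, r = 96);
translate([278, 390, 6]) cylinder(h = 209, r = 65);
translate([278, 390, 215]) cylinder(h = 6, r = 96);


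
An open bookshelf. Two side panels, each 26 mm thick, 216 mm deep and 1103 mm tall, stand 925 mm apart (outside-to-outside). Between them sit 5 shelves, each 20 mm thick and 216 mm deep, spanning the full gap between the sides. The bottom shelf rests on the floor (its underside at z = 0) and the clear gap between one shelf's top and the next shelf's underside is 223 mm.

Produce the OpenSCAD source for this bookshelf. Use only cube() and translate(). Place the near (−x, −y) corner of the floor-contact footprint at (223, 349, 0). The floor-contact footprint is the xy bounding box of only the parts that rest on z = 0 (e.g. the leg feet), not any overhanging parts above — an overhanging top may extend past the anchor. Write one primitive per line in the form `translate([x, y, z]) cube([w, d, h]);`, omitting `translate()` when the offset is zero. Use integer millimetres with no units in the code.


translate([223, 349, 0]) cube([26, 216, 1103]);
translate([1122, 349, 0]) cube([26, 216, 1103]);
translate([249, 349, 0]) cube([873, 216, 20]);
translate([249, 349, 243]) cube([873, 216, 20]);
translate([249, 349, 486]) cube([873, 216, 20]);
translate([249, 349, 729]) cube([873, 216, 20]);
translate([249, 349, 972]) cube([873, 216, 20]);


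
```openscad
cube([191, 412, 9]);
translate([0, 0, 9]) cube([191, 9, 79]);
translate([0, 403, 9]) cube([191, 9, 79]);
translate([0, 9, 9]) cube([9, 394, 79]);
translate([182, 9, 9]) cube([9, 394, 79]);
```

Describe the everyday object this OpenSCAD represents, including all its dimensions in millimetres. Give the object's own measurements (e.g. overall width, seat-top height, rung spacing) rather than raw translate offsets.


An open-topped rectangular box: outside dimensions 191×412×88 mm, with a uniform wall and base thickness of 9 mm. The base is a full 191×412 slab on the floor; four walls sit on top of the base. The front and back walls (the −y and +y sides) span the full width; the two side walls fit between them.


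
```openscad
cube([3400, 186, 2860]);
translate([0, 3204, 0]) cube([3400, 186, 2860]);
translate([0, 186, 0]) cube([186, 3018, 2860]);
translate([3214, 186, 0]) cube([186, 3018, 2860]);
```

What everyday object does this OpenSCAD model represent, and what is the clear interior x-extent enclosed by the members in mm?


A house (or room) frame. The interior width is 3028 mm.

Four 2860 mm walls enclosing a rectangle with no floor or roof — a room or house frame. Outside width is 3400 mm and wall thickness is 186 mm, so the interior width is 3400 − 2 × 186 = 3028 mm.


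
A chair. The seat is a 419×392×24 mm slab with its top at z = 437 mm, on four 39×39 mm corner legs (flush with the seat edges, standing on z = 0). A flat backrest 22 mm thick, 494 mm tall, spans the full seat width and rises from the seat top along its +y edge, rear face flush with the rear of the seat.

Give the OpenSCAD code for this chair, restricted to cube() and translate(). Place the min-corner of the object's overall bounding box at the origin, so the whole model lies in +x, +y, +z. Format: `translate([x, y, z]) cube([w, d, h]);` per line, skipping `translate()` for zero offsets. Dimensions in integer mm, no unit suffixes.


translate([0, 0, 413]) cube([419, 392, 24]);
cube([39, 39, 413]);
translate([380, 0, 0]) cube([39, 39, 413]);
translate([0, 353, 0]) cube([39, 39, 413]);
translate([380, 353, 0]) cube([39, 39, 413]);
translate([0, 370, 437]) cube([419, 22, 494]);


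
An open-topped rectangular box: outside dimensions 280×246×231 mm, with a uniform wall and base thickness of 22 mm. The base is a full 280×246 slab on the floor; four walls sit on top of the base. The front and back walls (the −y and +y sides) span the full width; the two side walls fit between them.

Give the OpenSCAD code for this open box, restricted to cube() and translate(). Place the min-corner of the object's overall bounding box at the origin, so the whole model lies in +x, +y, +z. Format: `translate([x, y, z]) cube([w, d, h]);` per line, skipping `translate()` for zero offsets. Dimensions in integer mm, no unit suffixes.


cube([280, 246, 22]);
translate([0, 0, 22]) cube([280, 22, 209]);
translate([0, 224, 22]) cube([280, 22, 209]);
translate([0, 22, 22]) cube([22, 202, 209]);
translate([258, 22, 22]) cube([22, 202, 209]);


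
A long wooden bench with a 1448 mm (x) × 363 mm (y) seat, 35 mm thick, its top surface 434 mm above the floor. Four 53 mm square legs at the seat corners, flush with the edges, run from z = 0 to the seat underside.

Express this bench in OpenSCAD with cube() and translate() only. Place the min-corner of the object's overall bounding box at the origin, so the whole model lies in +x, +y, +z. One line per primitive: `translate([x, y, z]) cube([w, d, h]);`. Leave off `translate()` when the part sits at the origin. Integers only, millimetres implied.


translate([0, 0, 399]) cube([1448, 363, 35]);
cube([53, 53, 399]);
translate([0, 310, 0]) cube([53, 53, 399]);
translate([1395, 0, 0]) cube([53, 53, 399]);
translate([1395, 310, 0]) cube([53, 53, 399]);


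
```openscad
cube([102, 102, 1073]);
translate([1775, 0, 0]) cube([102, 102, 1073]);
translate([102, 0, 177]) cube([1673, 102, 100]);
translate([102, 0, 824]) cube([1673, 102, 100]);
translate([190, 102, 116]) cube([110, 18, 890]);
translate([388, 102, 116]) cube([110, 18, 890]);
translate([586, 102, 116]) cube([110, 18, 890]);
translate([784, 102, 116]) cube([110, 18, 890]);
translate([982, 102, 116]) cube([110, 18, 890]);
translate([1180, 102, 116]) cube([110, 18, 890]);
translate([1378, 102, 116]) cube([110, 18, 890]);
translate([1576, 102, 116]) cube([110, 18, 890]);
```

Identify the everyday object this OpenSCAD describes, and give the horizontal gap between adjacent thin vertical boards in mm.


A fence section. The picket gap is 88 mm.

Two posts, two rails, 8 pickets — a fence section. Span 1673 mm holds 8 pickets of 110 mm with 9 equal gaps: ⌊(1673 − 8·110) / 9⌋ = 88 mm.
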